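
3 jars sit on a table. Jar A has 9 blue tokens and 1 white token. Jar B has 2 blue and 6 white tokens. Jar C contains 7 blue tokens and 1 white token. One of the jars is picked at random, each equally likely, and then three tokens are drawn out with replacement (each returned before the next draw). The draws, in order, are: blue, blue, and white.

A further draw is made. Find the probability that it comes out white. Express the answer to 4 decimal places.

0.2470

For each hypothesis, P(data | H) works out to: P(data | jar A) = (9/10)(9/10)(1/10) = 0.081; P(data | jar B) = (2/8)(2/8)(6/8) = 0.046875; P(data | jar C) = (7/8)(7/8)(1/8) = 0.095703.
Weighting by the prior gives 1/3 · 0.081 = 0.027, 1/3 · 0.046875 = 0.015625, 1/3 · 0.095703 = 0.031901; with total 0.074526.
Dividing through by the total gives posterior P(jar A | data) = 0.36229, P(jar B | data) = 0.20966, P(jar C | data) = 0.42805.
So P(white next | data) = Σ P(white next | H) P(H | data) = (1/10)(0.36229) + (3/4)(0.20966) + (1/8)(0.42805) = 0.24698.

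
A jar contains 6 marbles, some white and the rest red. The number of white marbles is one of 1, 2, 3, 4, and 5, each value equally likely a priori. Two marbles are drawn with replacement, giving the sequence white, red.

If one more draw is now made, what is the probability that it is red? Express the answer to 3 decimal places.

The likelihood of the observed sequence under each hypothesis: P(data | r = 1) = (1/6)(5/6) = 5/36; P(data | r = 2) = (2/6)(4/6) = 2/9; P(data | r = 3) = (3/6)(3/6) = 1/4; P(data | r = 4) = (4/6)(2/6) = 2/9; P(data | r = 5) = (5/6)(1/6) = 5/36.
Weighting by the prior gives 1/5 · 5/36 = 1/36, 1/5 · 2/9 = 2/45, 1/5 · 1/4 = 1/20, 1/5 · 2/9 = 2/45, 1/5 · 5/36 = 1/36; with total 7/36.
Normalising, the posterior is P(r = 1 | data) = 1/7, P(r = 2 | data) = 8/35, P(r = 3 | data) = 9/35, P(r = 4 | data) = 8/35, P(r = 5 | data) = 1/7.
Averaging over the posterior, P(red next | data) = (5/6)(1/7) + (2/3)(8/35) + (1/2)(9/35) + (1/3)(8/35) + (1/6)(1/7) = 1/2.

0.500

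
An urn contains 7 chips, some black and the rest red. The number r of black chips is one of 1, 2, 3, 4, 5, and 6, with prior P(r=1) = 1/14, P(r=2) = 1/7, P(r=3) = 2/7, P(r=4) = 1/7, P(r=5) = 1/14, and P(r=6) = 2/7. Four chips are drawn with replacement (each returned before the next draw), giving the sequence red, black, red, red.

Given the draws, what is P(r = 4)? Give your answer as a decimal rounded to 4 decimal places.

0.1224

Compute the likelihood of the observed sequence for each case: P(data | r = 1) = (6/7)(1/7)(6/7)(6/7) = 0.089963; P(data | r = 2) = (5/7)(2/7)(5/7)(5/7) = 0.10412; P(data | r = 3) = (4/7)(3/7)(4/7)(4/7) = 0.079967; P(data | r = 4) = (3/7)(4/7)(3/7)(3/7) = 0.044981; P(data | r = 5) = (2/7)(5/7)(2/7)(2/7) = 0.01666; P(data | r = 6) = (1/7)(6/7)(1/7)(1/7) = 0.002499.
Multiplying each by its prior: 1/14 · 0.089963 = 0.0064259, 1/7 · 0.10412 = 0.014875, 2/7 · 0.079967 = 0.022848, 1/7 · 0.044981 = 0.0064259, 1/14 · 0.01666 = 0.00119, 2/7 · 0.002499 = 0.00071399; summing to 0.052478.
So P(r = 4 | data) = (0.0064259) / (0.052478) = 0.12245.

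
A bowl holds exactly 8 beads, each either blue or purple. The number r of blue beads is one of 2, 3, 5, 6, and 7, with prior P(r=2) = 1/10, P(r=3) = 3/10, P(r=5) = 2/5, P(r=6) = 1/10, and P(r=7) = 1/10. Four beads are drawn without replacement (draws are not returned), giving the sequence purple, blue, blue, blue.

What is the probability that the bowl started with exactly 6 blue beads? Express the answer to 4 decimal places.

The likelihood of the observed sequence under each hypothesis: P(data | r = 2) = (6/8)(2/7)(1/6)(0/5) = 0; P(data | r = 3) = (5/8)(3/7)(2/6)(1/5) = 1/56; P(data | r = 5) = (3/8)(5/7)(4/6)(3/5) = 3/28; P(data | r = 6) = (2/8)(6/7)(5/6)(4/5) = 1/7; P(data | r = 7) = (1/8)(7/7)(6/6)(5/5) = 1/8.
Multiplying each by its prior: 1/10 · 0 = 0, 3/10 · 1/56 = 3/560, 2/5 · 3/28 = 3/70, 1/10 · 1/7 = 1/70, 1/10 · 1/8 = 1/80; with total 3/40.
Hence P(r = 6 | data) = (1/70) / (3/40) = 4/21.

0.1905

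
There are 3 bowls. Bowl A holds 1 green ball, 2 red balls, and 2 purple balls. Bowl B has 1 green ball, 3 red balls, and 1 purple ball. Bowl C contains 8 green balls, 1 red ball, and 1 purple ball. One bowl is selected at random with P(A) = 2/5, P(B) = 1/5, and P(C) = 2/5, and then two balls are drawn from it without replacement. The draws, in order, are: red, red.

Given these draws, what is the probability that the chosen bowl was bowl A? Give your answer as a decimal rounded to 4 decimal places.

0.4000

Under each hypothesis, the probability of the observed sequence is: P(data | bowl A) = (2/5)(1/4) = 1/10; P(data | bowl B) = (3/5)(2/4) = 3/10; P(data | bowl C) = (1/10)(0/9) = 0.
The prior-weighted likelihoods are 2/5 · 1/10 = 1/25, 1/5 · 3/10 = 3/50, 2/5 · 0 = 0; summing to 1/10.
Hence P(bowl A | data) = (1/25) / (1/10) = 2/5.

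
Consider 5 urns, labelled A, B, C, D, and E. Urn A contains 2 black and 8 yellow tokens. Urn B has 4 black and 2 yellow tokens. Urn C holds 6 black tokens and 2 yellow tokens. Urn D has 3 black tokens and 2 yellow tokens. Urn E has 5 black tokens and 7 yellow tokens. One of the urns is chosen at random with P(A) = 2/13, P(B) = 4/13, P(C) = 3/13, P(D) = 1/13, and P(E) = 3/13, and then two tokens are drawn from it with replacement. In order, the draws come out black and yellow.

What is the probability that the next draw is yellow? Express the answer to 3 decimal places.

0.443

For each hypothesis, P(data | H) works out to: P(data | urn A) = (2/10)(8/10) = 0.16; P(data | urn B) = (4/6)(2/6) = 0.22222; P(data | urn C) = (6/8)(2/8) = 0.1875; P(data | urn D) = (3/5)(2/5) = 0.24; P(data | urn E) = (5/12)(7/12) = 0.24306.
The prior-weighted likelihoods are 2/13 · 0.16 = 0.024615, 4/13 · 0.22222 = 0.068376, 3/13 · 0.1875 = 0.043269, 1/13 · 0.24 = 0.018462, 3/13 · 0.24306 = 0.05609; summing to 0.21081.
Dividing through by the total gives posterior P(urn A | data) = 0.11676, P(urn B | data) = 0.32435, P(urn C | data) = 0.20525, P(urn D | data) = 0.087573, P(urn E | data) = 0.26607.
Averaging over the posterior, P(yellow next | data) = (4/5)(0.11676) + (1/3)(0.32435) + (1/4)(0.20525) + (2/5)(0.087573) + (7/12)(0.26607) = 0.44307.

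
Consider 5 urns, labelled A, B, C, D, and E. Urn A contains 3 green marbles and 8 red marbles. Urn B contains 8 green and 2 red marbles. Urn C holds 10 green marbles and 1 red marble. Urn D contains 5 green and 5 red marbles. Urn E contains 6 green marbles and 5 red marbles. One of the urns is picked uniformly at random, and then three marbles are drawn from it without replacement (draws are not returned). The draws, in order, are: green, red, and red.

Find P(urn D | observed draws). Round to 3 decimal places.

0.307

For each hypothesis, P(data | H) works out to: P(data | urn A) = (3/11)(8/10)(7/9) = 0.1697; P(data | urn B) = (8/10)(2/9)(1/8) = 0.022222; P(data | urn C) = (10/11)(1/10)(0/9) = 0; P(data | urn D) = (5/10)(5/9)(4/8) = 0.13889; P(data | urn E) = (6/11)(5/10)(4/9) = 0.12121.
Weighting by the prior gives 1/5 · 0.1697 = 0.033939, 1/5 · 0.022222 = 0.0044444, 1/5 · 0 = 0, 1/5 · 0.13889 = 0.027778, 1/5 · 0.12121 = 0.024242; summing to 0.090404.
By Bayes' rule, P(urn D | data) = (0.027778) / (0.090404) = 0.30726.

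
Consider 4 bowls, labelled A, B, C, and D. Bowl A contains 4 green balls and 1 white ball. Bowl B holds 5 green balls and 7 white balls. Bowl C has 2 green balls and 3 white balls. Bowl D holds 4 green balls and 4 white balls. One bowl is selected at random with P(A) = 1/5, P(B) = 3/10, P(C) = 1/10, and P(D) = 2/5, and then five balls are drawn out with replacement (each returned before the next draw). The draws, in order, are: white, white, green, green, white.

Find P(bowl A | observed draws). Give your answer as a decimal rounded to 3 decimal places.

0.037

For each hypothesis, P(data | H) works out to: P(data | bowl A) = (1/5)(1/5)(4/5)(4/5)(1/5) = 0.00512; P(data | bowl B) = (7/12)(7/12)(5/12)(5/12)(7/12) = 0.034461; P(data | bowl C) = (3/5)(3/5)(2/5)(2/5)(3/5) = 0.03456; P(data | bowl D) = (4/8)(4/8)(4/8)(4/8)(4/8) = 0.03125.
Weighting by the prior gives 1/5 · 0.00512 = 0.001024, 3/10 · 0.034461 = 0.010338, 1/10 · 0.03456 = 0.003456, 2/5 · 0.03125 = 0.0125; summing to 0.027318.
So P(bowl A | data) = (0.001024) / (0.027318) = 0.037484.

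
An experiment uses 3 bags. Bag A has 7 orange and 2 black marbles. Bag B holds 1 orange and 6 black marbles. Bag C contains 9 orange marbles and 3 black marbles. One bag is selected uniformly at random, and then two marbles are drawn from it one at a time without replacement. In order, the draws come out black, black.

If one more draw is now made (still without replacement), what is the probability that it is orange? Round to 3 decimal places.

0.269

The likelihood of the observed sequence under each hypothesis: P(data | bag A) = (2/9)(1/8) = 0.027778; P(data | bag B) = (6/7)(5/6) = 0.71429; P(data | bag C) = (3/12)(2/11) = 0.045455.
Multiplying each by its prior: 1/3 · 0.027778 = 0.0092593, 1/3 · 0.71429 = 0.2381, 1/3 · 0.045455 = 0.015152; with total 0.26251.
Normalising, the posterior is P(bag A | data) = 0.035273, P(bag B | data) = 0.90701, P(bag C | data) = 0.057719.
The predictive probability is P(orange next | data) = (1)(0.035273) + (1/5)(0.90701) + (9/10)(0.057719) = 0.26862.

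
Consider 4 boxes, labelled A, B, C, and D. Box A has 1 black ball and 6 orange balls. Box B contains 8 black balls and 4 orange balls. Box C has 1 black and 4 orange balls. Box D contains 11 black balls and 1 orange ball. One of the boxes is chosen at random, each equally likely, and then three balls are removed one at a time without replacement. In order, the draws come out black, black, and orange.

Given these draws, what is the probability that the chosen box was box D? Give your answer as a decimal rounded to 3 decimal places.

For each hypothesis, P(data | H) works out to: P(data | box A) = (1/7)(0/6) = 0; P(data | box B) = (8/12)(7/11)(4/10) = 0.1697; P(data | box C) = (1/5)(0/4) = 0; P(data | box D) = (11/12)(10/11)(1/10) = 0.083333.
Weighting by the prior gives 1/4 · 0 = 0, 1/4 · 0.1697 = 0.042424, 1/4 · 0 = 0, 1/4 · 0.083333 = 0.020833; with total 0.063258.
Hence P(box D | data) = (0.020833) / (0.063258) = 0.32934.

0.329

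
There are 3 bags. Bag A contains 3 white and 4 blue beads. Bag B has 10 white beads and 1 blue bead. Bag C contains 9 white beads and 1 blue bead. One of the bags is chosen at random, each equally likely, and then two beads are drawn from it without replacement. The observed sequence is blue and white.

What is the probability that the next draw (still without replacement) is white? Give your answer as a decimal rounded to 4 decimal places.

0.6403

Compute the likelihood of the observed sequence for each case: P(data | bag A) = (4/7)(3/6) = 0.28571; P(data | bag B) = (1/11)(10/10) = 0.090909; P(data | bag C) = (1/10)(9/9) = 0.1.
The prior-weighted likelihoods are 1/3 · 0.28571 = 0.095238, 1/3 · 0.090909 = 0.030303, 1/3 · 0.1 = 0.033333; with total 0.15887.
Dividing through by the total gives posterior P(bag A | data) = 0.59946, P(bag B | data) = 0.19074, P(bag C | data) = 0.20981.
The predictive probability is P(white next | data) = (2/5)(0.59946) + (1)(0.19074) + (1)(0.20981) = 0.64033.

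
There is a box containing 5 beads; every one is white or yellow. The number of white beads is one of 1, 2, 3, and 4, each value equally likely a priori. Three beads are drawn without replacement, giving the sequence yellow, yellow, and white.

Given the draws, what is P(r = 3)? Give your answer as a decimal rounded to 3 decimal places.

The likelihood of the observed sequence under each hypothesis: P(data | r = 1) = (4/5)(3/4)(1/3) = 1/5; P(data | r = 2) = (3/5)(2/4)(2/3) = 1/5; P(data | r = 3) = (2/5)(1/4)(3/3) = 1/10; P(data | r = 4) = (1/5)(0/4) = 0.
The prior-weighted likelihoods are 1/4 · 1/5 = 1/20, 1/4 · 1/5 = 1/20, 1/4 · 1/10 = 1/40, 1/4 · 0 = 0; with total 1/8.
Hence P(r = 3 | data) = (1/40) / (1/8) = 1/5.

0.200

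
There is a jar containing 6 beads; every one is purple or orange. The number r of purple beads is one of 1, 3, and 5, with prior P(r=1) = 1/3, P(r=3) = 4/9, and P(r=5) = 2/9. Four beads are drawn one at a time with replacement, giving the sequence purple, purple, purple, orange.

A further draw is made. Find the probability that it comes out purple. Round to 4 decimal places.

0.6330

Compute the likelihood of the observed sequence for each case: P(data | r = 1) = (1/6)(1/6)(1/6)(5/6) = 0.003858; P(data | r = 3) = (3/6)(3/6)(3/6)(3/6) = 0.0625; P(data | r = 5) = (5/6)(5/6)(5/6)(1/6) = 0.096451.
Multiplying each by its prior: 1/3 · 0.003858 = 0.001286, 4/9 · 0.0625 = 0.027778, 2/9 · 0.096451 = 0.021433; with total 0.050497.
Dividing through by the total gives posterior P(r = 1 | data) = 0.025467, P(r = 3 | data) = 0.55008, P(r = 5 | data) = 0.42445.
Averaging over the posterior, P(purple next | data) = (1/6)(0.025467) + (1/2)(0.55008) + (5/6)(0.42445) = 0.63299.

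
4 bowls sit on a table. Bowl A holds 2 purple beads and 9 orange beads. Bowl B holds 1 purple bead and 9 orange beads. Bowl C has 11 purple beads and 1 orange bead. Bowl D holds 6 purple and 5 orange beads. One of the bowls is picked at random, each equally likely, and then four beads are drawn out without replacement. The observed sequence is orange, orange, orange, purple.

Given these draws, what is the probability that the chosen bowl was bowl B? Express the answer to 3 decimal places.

The likelihood of the observed sequence under each hypothesis: P(data | bowl A) = (9/11)(8/10)(7/9)(2/8) = 7/55; P(data | bowl B) = (9/10)(8/9)(7/8)(1/7) = 1/10; P(data | bowl C) = (1/12)(0/11) = 0; P(data | bowl D) = (5/11)(4/10)(3/9)(6/8) = 1/22.
Weighting by the prior gives 1/4 · 7/55 = 7/220, 1/4 · 1/10 = 1/40, 1/4 · 0 = 0, 1/4 · 1/22 = 1/88; these sum to 3/44.
By Bayes' rule, P(bowl B | data) = (1/40) / (3/44) = 11/30.

0.367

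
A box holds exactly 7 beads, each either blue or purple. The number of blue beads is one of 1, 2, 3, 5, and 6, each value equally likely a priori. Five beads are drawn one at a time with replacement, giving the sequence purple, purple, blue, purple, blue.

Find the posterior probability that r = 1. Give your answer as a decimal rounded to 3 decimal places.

Under each hypothesis, the probability of the observed sequence is: P(data | r = 1) = (6/7)(6/7)(1/7)(6/7)(1/7) = 0.012852; P(data | r = 2) = (5/7)(5/7)(2/7)(5/7)(2/7) = 0.02975; P(data | r = 3) = (4/7)(4/7)(3/7)(4/7)(3/7) = 0.034271; P(data | r = 5) = (2/7)(2/7)(5/7)(2/7)(5/7) = 0.0119; P(data | r = 6) = (1/7)(1/7)(6/7)(1/7)(6/7) = 0.002142.
The prior-weighted likelihoods are 1/5 · 0.012852 = 0.0025704, 1/5 · 0.02975 = 0.0059499, 1/5 · 0.034271 = 0.0068543, 1/5 · 0.0119 = 0.00238, 1/5 · 0.002142 = 0.00042839; these sum to 0.018183.
By Bayes' rule, P(r = 1 | data) = (0.0025704) / (0.018183) = 0.14136.

0.141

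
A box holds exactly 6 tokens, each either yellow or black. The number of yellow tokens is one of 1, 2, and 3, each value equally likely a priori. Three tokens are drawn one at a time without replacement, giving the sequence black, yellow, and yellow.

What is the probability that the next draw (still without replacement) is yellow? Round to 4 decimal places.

The likelihood of the observed sequence under each hypothesis: P(data | r = 1) = (5/6)(1/5)(0/4) = 0; P(data | r = 2) = (4/6)(2/5)(1/4) = 1/15; P(data | r = 3) = (3/6)(3/5)(2/4) = 3/20.
Weighting by the prior gives 1/3 · 0 = 0, 1/3 · 1/15 = 1/45, 1/3 · 3/20 = 1/20; summing to 13/180.
Normalising, the posterior is P(r = 1 | data) = 0, P(r = 2 | data) = 4/13, P(r = 3 | data) = 9/13.
So P(yellow next | data) = Σ P(yellow next | H) P(H | data) = (0)(4/13) + (1/3)(9/13) = 3/13.

0.2308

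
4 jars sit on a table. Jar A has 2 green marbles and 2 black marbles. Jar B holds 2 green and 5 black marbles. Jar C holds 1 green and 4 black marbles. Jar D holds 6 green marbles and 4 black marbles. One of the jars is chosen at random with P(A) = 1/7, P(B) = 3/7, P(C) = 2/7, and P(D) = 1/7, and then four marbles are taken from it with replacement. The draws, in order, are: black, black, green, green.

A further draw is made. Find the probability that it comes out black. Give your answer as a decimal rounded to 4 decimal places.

0.6228

Compute the likelihood of the observed sequence for each case: P(data | jar A) = (2/4)(2/4)(2/4)(2/4) = 0.0625; P(data | jar B) = (5/7)(5/7)(2/7)(2/7) = 0.041649; P(data | jar C) = (4/5)(4/5)(1/5)(1/5) = 0.0256; P(data | jar D) = (4/10)(4/10)(6/10)(6/10) = 0.0576.
Multiplying each by its prior: 1/7 · 0.0625 = 0.0089286, 3/7 · 0.041649 = 0.01785, 2/7 · 0.0256 = 0.0073143, 1/7 · 0.0576 = 0.0082286; these sum to 0.042321.
Normalising, the posterior is P(jar A | data) = 0.21097, P(jar B | data) = 0.42177, P(jar C | data) = 0.17283, P(jar D | data) = 0.19443.
Averaging over the posterior, P(black next | data) = (1/2)(0.21097) + (5/7)(0.42177) + (4/5)(0.17283) + (2/5)(0.19443) = 0.62278.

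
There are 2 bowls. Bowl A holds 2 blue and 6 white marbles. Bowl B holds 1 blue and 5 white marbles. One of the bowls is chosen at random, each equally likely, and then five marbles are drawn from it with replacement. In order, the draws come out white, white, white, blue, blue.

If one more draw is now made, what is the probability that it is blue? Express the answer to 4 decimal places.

For each hypothesis, P(data | H) works out to: P(data | bowl A) = (6/8)(6/8)(6/8)(2/8)(2/8) = 0.026367; P(data | bowl B) = (5/6)(5/6)(5/6)(1/6)(1/6) = 0.016075.
The prior-weighted likelihoods are 1/2 · 0.026367 = 0.013184, 1/2 · 0.016075 = 0.0080376; with total 0.021221.
Dividing through by the total gives posterior P(bowl A | data) = 0.62125, P(bowl B | data) = 0.37875.
The predictive probability is P(blue next | data) = (1/4)(0.62125) + (1/6)(0.37875) = 0.21844.

0.2184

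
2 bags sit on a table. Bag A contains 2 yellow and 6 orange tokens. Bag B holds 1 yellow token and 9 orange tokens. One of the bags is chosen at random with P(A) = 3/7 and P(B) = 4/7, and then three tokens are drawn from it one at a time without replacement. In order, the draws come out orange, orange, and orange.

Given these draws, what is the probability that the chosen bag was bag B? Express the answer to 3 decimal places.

0.723

Compute the likelihood of the observed sequence for each case: P(data | bag A) = (6/8)(5/7)(4/6) = 5/14; P(data | bag B) = (9/10)(8/9)(7/8) = 7/10.
The prior-weighted likelihoods are 3/7 · 5/14 = 15/98, 4/7 · 7/10 = 2/5; with total 271/490.
Hence P(bag B | data) = (2/5) / (271/490) = 196/271.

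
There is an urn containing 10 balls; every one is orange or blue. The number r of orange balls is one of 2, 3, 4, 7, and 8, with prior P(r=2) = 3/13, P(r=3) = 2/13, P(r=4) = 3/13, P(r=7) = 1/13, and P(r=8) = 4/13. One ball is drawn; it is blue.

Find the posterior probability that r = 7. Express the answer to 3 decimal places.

0.045

Compute the likelihood of this draw for each case: P(data | r = 2) = (8/10) = 4/5; P(data | r = 3) = (7/10) = 7/10; P(data | r = 4) = (6/10) = 3/5; P(data | r = 7) = (3/10) = 3/10; P(data | r = 8) = (2/10) = 1/5.
Weighting by the prior gives 3/13 · 4/5 = 12/65, 2/13 · 7/10 = 7/65, 3/13 · 3/5 = 9/65, 1/13 · 3/10 = 3/130, 4/13 · 1/5 = 4/65; summing to 67/130.
By Bayes' rule, P(r = 7 | data) = (3/130) / (67/130) = 3/67.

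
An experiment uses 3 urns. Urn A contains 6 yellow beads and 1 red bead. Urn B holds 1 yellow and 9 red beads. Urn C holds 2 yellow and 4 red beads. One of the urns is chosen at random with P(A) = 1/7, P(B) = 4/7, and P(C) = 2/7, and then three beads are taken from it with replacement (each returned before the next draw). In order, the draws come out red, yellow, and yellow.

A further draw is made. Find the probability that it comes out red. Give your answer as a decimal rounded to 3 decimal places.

0.506

For each hypothesis, P(data | H) works out to: P(data | urn A) = (1/7)(6/7)(6/7) = 0.10496; P(data | urn B) = (9/10)(1/10)(1/10) = 0.009; P(data | urn C) = (4/6)(2/6)(2/6) = 0.074074.
Weighting by the prior gives 1/7 · 0.10496 = 0.014994, 4/7 · 0.009 = 0.0051429, 2/7 · 0.074074 = 0.021164; summing to 0.041301.
Normalising, the posterior is P(urn A | data) = 0.36304, P(urn B | data) = 0.12452, P(urn C | data) = 0.51244.
Averaging over the posterior, P(red next | data) = (1/7)(0.36304) + (9/10)(0.12452) + (2/3)(0.51244) = 0.50556.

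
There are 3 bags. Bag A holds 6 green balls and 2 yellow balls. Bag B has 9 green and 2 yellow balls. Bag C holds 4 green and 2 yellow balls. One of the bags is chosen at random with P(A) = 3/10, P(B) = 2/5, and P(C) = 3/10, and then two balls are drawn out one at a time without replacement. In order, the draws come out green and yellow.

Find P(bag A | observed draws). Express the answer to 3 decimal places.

Compute the likelihood of the observed sequence for each case: P(data | bag A) = (6/8)(2/7) = 0.21429; P(data | bag B) = (9/11)(2/10) = 0.16364; P(data | bag C) = (4/6)(2/5) = 0.26667.
Multiplying each by its prior: 3/10 · 0.21429 = 0.064286, 2/5 · 0.16364 = 0.065455, 3/10 · 0.26667 = 0.08; with total 0.20974.
By Bayes' rule, P(bag A | data) = (0.064286) / (0.20974) = 0.3065.

0.307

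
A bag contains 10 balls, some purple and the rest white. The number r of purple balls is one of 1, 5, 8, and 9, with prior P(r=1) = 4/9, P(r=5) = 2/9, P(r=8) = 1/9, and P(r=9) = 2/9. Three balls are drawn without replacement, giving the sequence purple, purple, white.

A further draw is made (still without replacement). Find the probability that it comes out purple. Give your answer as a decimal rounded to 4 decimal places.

The likelihood of the observed sequence under each hypothesis: P(data | r = 1) = (1/10)(0/9) = 0; P(data | r = 5) = (5/10)(4/9)(5/8) = 5/36; P(data | r = 8) = (8/10)(7/9)(2/8) = 7/45; P(data | r = 9) = (9/10)(8/9)(1/8) = 1/10.
The prior-weighted likelihoods are 4/9 · 0 = 0, 2/9 · 5/36 = 5/162, 1/9 · 7/45 = 7/405, 2/9 · 1/10 = 1/45; with total 19/270.
Dividing through by the total gives posterior P(r = 1 | data) = 0, P(r = 5 | data) = 25/57, P(r = 8 | data) = 14/57, P(r = 9 | data) = 6/19.
The predictive probability is P(purple next | data) = (3/7)(25/57) + (6/7)(14/57) + (1)(6/19) = 5/7.

0.7143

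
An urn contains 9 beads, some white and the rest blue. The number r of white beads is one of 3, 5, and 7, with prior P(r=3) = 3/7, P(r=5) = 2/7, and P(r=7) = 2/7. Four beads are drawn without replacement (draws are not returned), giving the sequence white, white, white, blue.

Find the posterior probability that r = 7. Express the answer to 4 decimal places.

The likelihood of the observed sequence under each hypothesis: P(data | r = 3) = (3/9)(2/8)(1/7)(6/6) = 1/84; P(data | r = 5) = (5/9)(4/8)(3/7)(4/6) = 5/63; P(data | r = 7) = (7/9)(6/8)(5/7)(2/6) = 5/36.
Multiplying each by its prior: 3/7 · 1/84 = 1/196, 2/7 · 5/63 = 10/441, 2/7 · 5/36 = 5/126; with total 17/252.
By Bayes' rule, P(r = 7 | data) = (5/126) / (17/252) = 10/17.

0.5882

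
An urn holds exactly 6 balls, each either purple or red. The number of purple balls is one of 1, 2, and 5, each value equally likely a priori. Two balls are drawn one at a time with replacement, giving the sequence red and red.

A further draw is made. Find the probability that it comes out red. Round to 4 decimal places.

Under each hypothesis, the probability of the observed sequence is: P(data | r = 1) = (5/6)(5/6) = 25/36; P(data | r = 2) = (4/6)(4/6) = 4/9; P(data | r = 5) = (1/6)(1/6) = 1/36.
The prior-weighted likelihoods are 1/3 · 25/36 = 25/108, 1/3 · 4/9 = 4/27, 1/3 · 1/36 = 1/108; with total 7/18.
Dividing through by the total gives posterior P(r = 1 | data) = 25/42, P(r = 2 | data) = 8/21, P(r = 5 | data) = 1/42.
The predictive probability is P(red next | data) = (5/6)(25/42) + (2/3)(8/21) + (1/6)(1/42) = 95/126.

0.7540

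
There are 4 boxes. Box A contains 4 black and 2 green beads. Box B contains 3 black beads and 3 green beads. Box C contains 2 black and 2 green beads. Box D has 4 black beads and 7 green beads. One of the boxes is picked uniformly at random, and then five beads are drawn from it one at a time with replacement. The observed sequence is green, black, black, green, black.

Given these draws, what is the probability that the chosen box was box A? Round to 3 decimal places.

0.287

The likelihood of the observed sequence under each hypothesis: P(data | box A) = (2/6)(4/6)(4/6)(2/6)(4/6) = 0.032922; P(data | box B) = (3/6)(3/6)(3/6)(3/6)(3/6) = 0.03125; P(data | box C) = (2/4)(2/4)(2/4)(2/4)(2/4) = 0.03125; P(data | box D) = (7/11)(4/11)(4/11)(7/11)(4/11) = 0.019472.
Multiplying each by its prior: 1/4 · 0.032922 = 0.0082305, 1/4 · 0.03125 = 0.0078125, 1/4 · 0.03125 = 0.0078125, 1/4 · 0.019472 = 0.004868; with total 0.028723.
Hence P(box A | data) = (0.0082305) / (0.028723) = 0.28654.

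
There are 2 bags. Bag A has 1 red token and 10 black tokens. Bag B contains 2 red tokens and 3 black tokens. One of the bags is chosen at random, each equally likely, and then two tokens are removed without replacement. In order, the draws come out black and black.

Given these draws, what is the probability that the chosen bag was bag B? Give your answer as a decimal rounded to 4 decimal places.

0.2683

Compute the likelihood of the observed sequence for each case: P(data | bag A) = (10/11)(9/10) = 9/11; P(data | bag B) = (3/5)(2/4) = 3/10.
Multiplying each by its prior: 1/2 · 9/11 = 9/22, 1/2 · 3/10 = 3/20; summing to 123/220.
Therefore the posterior P(bag B | data) = (3/20) / (123/220) = 11/41.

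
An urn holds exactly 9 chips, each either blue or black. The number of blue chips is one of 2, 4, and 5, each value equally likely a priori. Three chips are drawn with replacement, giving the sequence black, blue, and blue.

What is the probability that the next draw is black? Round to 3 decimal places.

0.532

Compute the likelihood of the observed sequence for each case: P(data | r = 2) = (7/9)(2/9)(2/9) = 0.038409; P(data | r = 4) = (5/9)(4/9)(4/9) = 0.10974; P(data | r = 5) = (4/9)(5/9)(5/9) = 0.13717.
Weighting by the prior gives 1/3 · 0.038409 = 0.012803, 1/3 · 0.10974 = 0.03658, 1/3 · 0.13717 = 0.045725; these sum to 0.095107.
Normalising, the posterior is P(r = 2 | data) = 0.13462, P(r = 4 | data) = 0.38462, P(r = 5 | data) = 0.48077.
So P(black next | data) = Σ P(black next | H) P(H | data) = (7/9)(0.13462) + (5/9)(0.38462) + (4/9)(0.48077) = 0.53205.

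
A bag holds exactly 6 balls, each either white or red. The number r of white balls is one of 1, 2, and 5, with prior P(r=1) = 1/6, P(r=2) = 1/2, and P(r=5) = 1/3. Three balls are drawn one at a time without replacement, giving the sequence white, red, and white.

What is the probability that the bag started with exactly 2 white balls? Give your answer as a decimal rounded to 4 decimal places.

For each hypothesis, P(data | H) works out to: P(data | r = 1) = (1/6)(5/5)(0/4) = 0; P(data | r = 2) = (2/6)(4/5)(1/4) = 1/15; P(data | r = 5) = (5/6)(1/5)(4/4) = 1/6.
Weighting by the prior gives 1/6 · 0 = 0, 1/2 · 1/15 = 1/30, 1/3 · 1/6 = 1/18; summing to 4/45.
Hence P(r = 2 | data) = (1/30) / (4/45) = 3/8.

0.3750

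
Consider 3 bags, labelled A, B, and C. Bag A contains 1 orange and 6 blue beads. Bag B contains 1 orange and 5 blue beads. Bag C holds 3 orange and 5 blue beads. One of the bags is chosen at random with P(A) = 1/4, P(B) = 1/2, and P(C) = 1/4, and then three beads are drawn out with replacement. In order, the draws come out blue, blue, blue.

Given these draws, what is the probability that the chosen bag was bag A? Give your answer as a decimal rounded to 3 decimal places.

Compute the likelihood of the observed sequence for each case: P(data | bag A) = (6/7)(6/7)(6/7) = 0.62974; P(data | bag B) = (5/6)(5/6)(5/6) = 0.5787; P(data | bag C) = (5/8)(5/8)(5/8) = 0.24414.
Multiplying each by its prior: 1/4 · 0.62974 = 0.15743, 1/2 · 0.5787 = 0.28935, 1/4 · 0.24414 = 0.061035; summing to 0.50782.
By Bayes' rule, P(bag A | data) = (0.15743) / (0.50782) = 0.31002.

0.310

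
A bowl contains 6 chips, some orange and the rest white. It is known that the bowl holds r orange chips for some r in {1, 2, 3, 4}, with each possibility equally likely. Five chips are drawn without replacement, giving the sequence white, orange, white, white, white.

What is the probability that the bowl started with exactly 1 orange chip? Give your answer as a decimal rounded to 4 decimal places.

0.7143

The likelihood of the observed sequence under each hypothesis: P(data | r = 1) = (5/6)(1/5)(4/4)(3/3)(2/2) = 1/6; P(data | r = 2) = (4/6)(2/5)(3/4)(2/3)(1/2) = 1/15; P(data | r = 3) = (3/6)(3/5)(2/4)(1/3)(0/2) = 0; P(data | r = 4) = (2/6)(4/5)(1/4)(0/3) = 0.
The prior-weighted likelihoods are 1/4 · 1/6 = 1/24, 1/4 · 1/15 = 1/60, 1/4 · 0 = 0, 1/4 · 0 = 0; these sum to 7/120.
By Bayes' rule, P(r = 1 | data) = (1/24) / (7/120) = 5/7.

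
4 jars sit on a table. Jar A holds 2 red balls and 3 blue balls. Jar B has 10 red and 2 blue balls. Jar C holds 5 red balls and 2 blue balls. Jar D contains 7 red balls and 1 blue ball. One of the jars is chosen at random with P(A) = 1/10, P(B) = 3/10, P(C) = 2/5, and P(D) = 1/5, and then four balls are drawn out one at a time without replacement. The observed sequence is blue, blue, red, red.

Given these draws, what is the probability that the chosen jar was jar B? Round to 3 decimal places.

For each hypothesis, P(data | H) works out to: P(data | jar A) = (3/5)(2/4)(2/3)(1/2) = 0.1; P(data | jar B) = (2/12)(1/11)(10/10)(9/9) = 0.015152; P(data | jar C) = (2/7)(1/6)(5/5)(4/4) = 0.047619; P(data | jar D) = (1/8)(0/7) = 0.
Multiplying each by its prior: 1/10 · 0.1 = 0.01, 3/10 · 0.015152 = 0.0045455, 2/5 · 0.047619 = 0.019048, 1/5 · 0 = 0; with total 0.033593.
So P(jar B | data) = (0.0045455) / (0.033593) = 0.13531.

0.135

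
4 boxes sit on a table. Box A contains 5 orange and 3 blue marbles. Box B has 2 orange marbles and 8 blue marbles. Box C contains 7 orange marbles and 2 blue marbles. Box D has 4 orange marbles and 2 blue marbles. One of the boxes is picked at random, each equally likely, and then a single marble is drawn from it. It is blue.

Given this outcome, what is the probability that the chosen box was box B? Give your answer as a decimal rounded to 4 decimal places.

0.4623

Under each hypothesis, the probability of this draw is: P(data | box A) = (3/8) = 0.375; P(data | box B) = (8/10) = 0.8; P(data | box C) = (2/9) = 0.22222; P(data | box D) = (2/6) = 0.33333.
Multiplying each by its prior: 1/4 · 0.375 = 0.09375, 1/4 · 0.8 = 0.2, 1/4 · 0.22222 = 0.055556, 1/4 · 0.33333 = 0.083333; summing to 0.43264.
Hence P(box B | data) = (0.2) / (0.43264) = 0.46228.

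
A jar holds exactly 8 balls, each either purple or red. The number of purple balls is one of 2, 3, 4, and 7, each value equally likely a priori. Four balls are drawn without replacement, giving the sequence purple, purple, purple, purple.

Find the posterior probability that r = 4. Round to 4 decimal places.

0.0278

The likelihood of the observed sequence under each hypothesis: P(data | r = 2) = (2/8)(1/7)(0/6) = 0; P(data | r = 3) = (3/8)(2/7)(1/6)(0/5) = 0; P(data | r = 4) = (4/8)(3/7)(2/6)(1/5) = 1/70; P(data | r = 7) = (7/8)(6/7)(5/6)(4/5) = 1/2.
Multiplying each by its prior: 1/4 · 0 = 0, 1/4 · 0 = 0, 1/4 · 1/70 = 1/280, 1/4 · 1/2 = 1/8; these sum to 9/70.
Hence P(r = 4 | data) = (1/280) / (9/70) = 1/36.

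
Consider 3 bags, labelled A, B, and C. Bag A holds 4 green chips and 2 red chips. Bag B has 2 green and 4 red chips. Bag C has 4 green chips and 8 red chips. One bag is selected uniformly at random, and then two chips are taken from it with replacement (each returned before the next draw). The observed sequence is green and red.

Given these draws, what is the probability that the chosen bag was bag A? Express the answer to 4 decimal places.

0.3333

Compute the likelihood of the observed sequence for each case: P(data | bag A) = (4/6)(2/6) = 2/9; P(data | bag B) = (2/6)(4/6) = 2/9; P(data | bag C) = (4/12)(8/12) = 2/9.
The prior-weighted likelihoods are 1/3 · 2/9 = 2/27, 1/3 · 2/9 = 2/27, 1/3 · 2/9 = 2/27; summing to 2/9.
Therefore the posterior P(bag A | data) = (2/27) / (2/9) = 1/3.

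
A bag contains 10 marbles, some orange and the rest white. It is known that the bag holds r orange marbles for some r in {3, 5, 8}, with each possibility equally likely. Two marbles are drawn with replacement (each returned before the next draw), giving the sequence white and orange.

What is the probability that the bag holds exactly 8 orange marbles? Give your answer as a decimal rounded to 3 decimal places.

Compute the likelihood of the observed sequence for each case: P(data | r = 3) = (7/10)(3/10) = 21/100; P(data | r = 5) = (5/10)(5/10) = 1/4; P(data | r = 8) = (2/10)(8/10) = 4/25.
The prior-weighted likelihoods are 1/3 · 21/100 = 7/100, 1/3 · 1/4 = 1/12, 1/3 · 4/25 = 4/75; summing to 31/150.
Therefore the posterior P(r = 8 | data) = (4/75) / (31/150) = 8/31.

0.258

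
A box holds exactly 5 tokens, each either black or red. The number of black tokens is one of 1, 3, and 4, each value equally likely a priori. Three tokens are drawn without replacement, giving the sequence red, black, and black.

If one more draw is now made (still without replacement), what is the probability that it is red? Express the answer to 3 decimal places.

Compute the likelihood of the observed sequence for each case: P(data | r = 1) = (4/5)(1/4)(0/3) = 0; P(data | r = 3) = (2/5)(3/4)(2/3) = 1/5; P(data | r = 4) = (1/5)(4/4)(3/3) = 1/5.
The prior-weighted likelihoods are 1/3 · 0 = 0, 1/3 · 1/5 = 1/15, 1/3 · 1/5 = 1/15; summing to 2/15.
Normalising, the posterior is P(r = 1 | data) = 0, P(r = 3 | data) = 1/2, P(r = 4 | data) = 1/2.
So P(red next | data) = Σ P(red next | H) P(H | data) = (1/2)(1/2) + (0)(1/2) = 1/4.

0.250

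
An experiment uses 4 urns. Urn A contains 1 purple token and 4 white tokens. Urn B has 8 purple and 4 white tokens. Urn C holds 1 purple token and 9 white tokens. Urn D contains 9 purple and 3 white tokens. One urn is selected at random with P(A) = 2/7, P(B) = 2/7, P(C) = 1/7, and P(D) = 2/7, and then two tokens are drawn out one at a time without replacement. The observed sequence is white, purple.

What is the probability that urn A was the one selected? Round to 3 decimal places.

Compute the likelihood of the observed sequence for each case: P(data | urn A) = (4/5)(1/4) = 1/5; P(data | urn B) = (4/12)(8/11) = 8/33; P(data | urn C) = (9/10)(1/9) = 1/10; P(data | urn D) = (3/12)(9/11) = 9/44.
The prior-weighted likelihoods are 2/7 · 1/5 = 2/35, 2/7 · 8/33 = 16/231, 1/7 · 1/10 = 1/70, 2/7 · 9/44 = 9/154; these sum to 46/231.
Therefore the posterior P(urn A | data) = (2/35) / (46/231) = 33/115.

0.287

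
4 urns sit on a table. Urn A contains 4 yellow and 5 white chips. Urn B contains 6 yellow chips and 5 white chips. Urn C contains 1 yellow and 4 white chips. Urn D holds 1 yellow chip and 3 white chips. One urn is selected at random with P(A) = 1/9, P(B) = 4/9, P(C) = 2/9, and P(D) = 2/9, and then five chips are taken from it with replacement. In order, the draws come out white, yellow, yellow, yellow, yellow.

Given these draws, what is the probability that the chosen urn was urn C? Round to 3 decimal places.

0.013

Under each hypothesis, the probability of the observed sequence is: P(data | urn A) = (5/9)(4/9)(4/9)(4/9)(4/9) = 0.021677; P(data | urn B) = (5/11)(6/11)(6/11)(6/11)(6/11) = 0.040236; P(data | urn C) = (4/5)(1/5)(1/5)(1/5)(1/5) = 0.00128; P(data | urn D) = (3/4)(1/4)(1/4)(1/4)(1/4) = 0.0029297.
Multiplying each by its prior: 1/9 · 0.021677 = 0.0024085, 4/9 · 0.040236 = 0.017883, 2/9 · 0.00128 = 0.00028444, 2/9 · 0.0029297 = 0.00065104; with total 0.021227.
Therefore the posterior P(urn C | data) = (0.00028444) / (0.021227) = 0.0134.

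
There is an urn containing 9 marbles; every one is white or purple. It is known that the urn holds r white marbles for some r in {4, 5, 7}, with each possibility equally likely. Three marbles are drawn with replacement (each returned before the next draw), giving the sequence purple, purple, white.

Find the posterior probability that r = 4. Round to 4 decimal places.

0.4808

Compute the likelihood of the observed sequence for each case: P(data | r = 4) = (5/9)(5/9)(4/9) = 0.13717; P(data | r = 5) = (4/9)(4/9)(5/9) = 0.10974; P(data | r = 7) = (2/9)(2/9)(7/9) = 0.038409.
The prior-weighted likelihoods are 1/3 · 0.13717 = 0.045725, 1/3 · 0.10974 = 0.03658, 1/3 · 0.038409 = 0.012803; summing to 0.095107.
Hence P(r = 4 | data) = (0.045725) / (0.095107) = 0.48077.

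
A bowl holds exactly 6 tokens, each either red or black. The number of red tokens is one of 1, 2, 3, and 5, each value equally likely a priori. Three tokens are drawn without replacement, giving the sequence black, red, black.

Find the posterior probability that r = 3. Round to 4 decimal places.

The likelihood of the observed sequence under each hypothesis: P(data | r = 1) = (5/6)(1/5)(4/4) = 1/6; P(data | r = 2) = (4/6)(2/5)(3/4) = 1/5; P(data | r = 3) = (3/6)(3/5)(2/4) = 3/20; P(data | r = 5) = (1/6)(5/5)(0/4) = 0.
The prior-weighted likelihoods are 1/4 · 1/6 = 1/24, 1/4 · 1/5 = 1/20, 1/4 · 3/20 = 3/80, 1/4 · 0 = 0; these sum to 31/240.
Therefore the posterior P(r = 3 | data) = (3/80) / (31/240) = 9/31.

0.2903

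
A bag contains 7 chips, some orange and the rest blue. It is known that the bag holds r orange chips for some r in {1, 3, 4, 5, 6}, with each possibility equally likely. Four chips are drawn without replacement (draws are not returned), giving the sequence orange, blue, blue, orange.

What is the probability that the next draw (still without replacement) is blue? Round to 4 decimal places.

For each hypothesis, P(data | H) works out to: P(data | r = 1) = (1/7)(6/6)(5/5)(0/4) = 0; P(data | r = 3) = (3/7)(4/6)(3/5)(2/4) = 3/35; P(data | r = 4) = (4/7)(3/6)(2/5)(3/4) = 3/35; P(data | r = 5) = (5/7)(2/6)(1/5)(4/4) = 1/21; P(data | r = 6) = (6/7)(1/6)(0/5) = 0.
The prior-weighted likelihoods are 1/5 · 0 = 0, 1/5 · 3/35 = 3/175, 1/5 · 3/35 = 3/175, 1/5 · 1/21 = 1/105, 1/5 · 0 = 0; these sum to 23/525.
Normalising, the posterior is P(r = 1 | data) = 0, P(r = 3 | data) = 9/23, P(r = 4 | data) = 9/23, P(r = 5 | data) = 5/23, P(r = 6 | data) = 0.
So P(blue next | data) = Σ P(blue next | H) P(H | data) = (2/3)(9/23) + (1/3)(9/23) + (0)(5/23) = 9/23.

0.3913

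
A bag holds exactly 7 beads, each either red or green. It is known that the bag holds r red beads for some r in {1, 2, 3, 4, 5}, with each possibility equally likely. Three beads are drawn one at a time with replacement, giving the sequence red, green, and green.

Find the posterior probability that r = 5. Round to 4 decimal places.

For each hypothesis, P(data | H) works out to: P(data | r = 1) = (1/7)(6/7)(6/7) = 0.10496; P(data | r = 2) = (2/7)(5/7)(5/7) = 0.14577; P(data | r = 3) = (3/7)(4/7)(4/7) = 0.13994; P(data | r = 4) = (4/7)(3/7)(3/7) = 0.10496; P(data | r = 5) = (5/7)(2/7)(2/7) = 0.058309.
The prior-weighted likelihoods are 1/5 · 0.10496 = 0.020991, 1/5 · 0.14577 = 0.029155, 1/5 · 0.13994 = 0.027988, 1/5 · 0.10496 = 0.020991, 1/5 · 0.058309 = 0.011662; with total 0.11079.
Hence P(r = 5 | data) = (0.011662) / (0.11079) = 0.10526.

0.1053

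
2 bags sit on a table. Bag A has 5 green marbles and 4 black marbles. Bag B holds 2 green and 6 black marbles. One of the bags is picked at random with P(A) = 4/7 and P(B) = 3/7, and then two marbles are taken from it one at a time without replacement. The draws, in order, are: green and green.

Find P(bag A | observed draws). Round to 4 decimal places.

0.9121

For each hypothesis, P(data | H) works out to: P(data | bag A) = (5/9)(4/8) = 0.27778; P(data | bag B) = (2/8)(1/7) = 0.035714.
The prior-weighted likelihoods are 4/7 · 0.27778 = 0.15873, 3/7 · 0.035714 = 0.015306; summing to 0.17404.
Hence P(bag A | data) = (0.15873) / (0.17404) = 0.91205.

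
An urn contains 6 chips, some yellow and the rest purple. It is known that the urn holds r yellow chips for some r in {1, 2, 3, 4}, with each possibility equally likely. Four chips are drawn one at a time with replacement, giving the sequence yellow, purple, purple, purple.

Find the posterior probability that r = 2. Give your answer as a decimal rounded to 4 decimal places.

The likelihood of the observed sequence under each hypothesis: P(data | r = 1) = (1/6)(5/6)(5/6)(5/6) = 0.096451; P(data | r = 2) = (2/6)(4/6)(4/6)(4/6) = 0.098765; P(data | r = 3) = (3/6)(3/6)(3/6)(3/6) = 0.0625; P(data | r = 4) = (4/6)(2/6)(2/6)(2/6) = 0.024691.
Weighting by the prior gives 1/4 · 0.096451 = 0.024113, 1/4 · 0.098765 = 0.024691, 1/4 · 0.0625 = 0.015625, 1/4 · 0.024691 = 0.0061728; these sum to 0.070602.
Hence P(r = 2 | data) = (0.024691) / (0.070602) = 0.34973.

0.3497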